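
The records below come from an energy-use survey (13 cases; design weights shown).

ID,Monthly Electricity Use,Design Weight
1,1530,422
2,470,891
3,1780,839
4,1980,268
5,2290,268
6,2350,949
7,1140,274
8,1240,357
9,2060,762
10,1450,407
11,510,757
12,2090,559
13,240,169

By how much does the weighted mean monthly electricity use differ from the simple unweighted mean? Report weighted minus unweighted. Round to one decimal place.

37.0

Unweighted sum = 19130
Unweighted mean = 19130 / 13 = 1471.5385
Weighted sum = 10442210
Sum of weights = 6922
Weighted mean = 10442210 / 6922 = 1508.5539
Difference (weighted minus unweighted) = 37.015425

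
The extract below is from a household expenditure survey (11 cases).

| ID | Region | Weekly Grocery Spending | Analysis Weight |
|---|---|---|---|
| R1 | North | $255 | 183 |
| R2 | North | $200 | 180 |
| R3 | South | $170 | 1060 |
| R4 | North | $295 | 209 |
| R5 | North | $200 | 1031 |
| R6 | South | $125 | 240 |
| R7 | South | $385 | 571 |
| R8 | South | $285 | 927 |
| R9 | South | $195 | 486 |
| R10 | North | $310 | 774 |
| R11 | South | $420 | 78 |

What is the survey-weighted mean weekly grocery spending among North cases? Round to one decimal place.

North rows: R1, R2, R4, R5, R10
Weighted sum = 255×183 + 200×180 + 295×209 + 200×1031 + 310×774
  = 46665 + 36000 + 61655 + 206200 + 239940 = 590460
Sum of weights = 2377
Weighted mean = 590460 / 2377 = 248.40555

248.4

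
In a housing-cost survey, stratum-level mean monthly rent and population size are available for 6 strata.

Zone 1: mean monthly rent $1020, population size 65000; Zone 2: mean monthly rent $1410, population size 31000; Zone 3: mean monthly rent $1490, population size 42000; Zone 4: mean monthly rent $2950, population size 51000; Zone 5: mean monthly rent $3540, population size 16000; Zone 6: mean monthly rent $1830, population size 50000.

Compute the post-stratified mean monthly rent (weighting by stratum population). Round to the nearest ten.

Σ Nₕ·x̄ₕ = 1020×65000 + 1410×31000 + 1490×42000 + 2950×51000 + 3540×16000 + 1830×50000
  = 66300000 + 43710000 + 62580000 + 150450000 + 56640000 + 91500000 = 471180000
Σ Nₕ = 255000
Overall mean = 471180000 / 255000 = 1847.7647

1850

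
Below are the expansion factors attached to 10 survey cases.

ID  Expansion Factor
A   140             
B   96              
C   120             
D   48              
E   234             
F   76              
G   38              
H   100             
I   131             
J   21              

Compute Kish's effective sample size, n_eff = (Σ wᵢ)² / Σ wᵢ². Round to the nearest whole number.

Σ wᵢ = 140 + 96 + 120 + 48 + 234 + 76 + 38 + 100 + 131 + 21 = 1004
Σ wᵢ² = 19600 + 9216 + 14400 + 2304 + 54756 + 5776 + 1444 + 10000 + 17161 + 441 = 135098
n_eff = 1004² / 135098 = 1008016 / 135098 = 7.4613688

7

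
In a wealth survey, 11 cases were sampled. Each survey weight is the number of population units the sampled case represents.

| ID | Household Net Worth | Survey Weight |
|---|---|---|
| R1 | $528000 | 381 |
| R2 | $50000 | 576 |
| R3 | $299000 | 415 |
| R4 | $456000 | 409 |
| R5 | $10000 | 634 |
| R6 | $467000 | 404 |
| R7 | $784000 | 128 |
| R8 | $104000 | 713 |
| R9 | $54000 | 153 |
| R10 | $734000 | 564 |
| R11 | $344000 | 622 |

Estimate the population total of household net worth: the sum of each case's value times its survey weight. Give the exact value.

1546275000

Weighted total = 1546275000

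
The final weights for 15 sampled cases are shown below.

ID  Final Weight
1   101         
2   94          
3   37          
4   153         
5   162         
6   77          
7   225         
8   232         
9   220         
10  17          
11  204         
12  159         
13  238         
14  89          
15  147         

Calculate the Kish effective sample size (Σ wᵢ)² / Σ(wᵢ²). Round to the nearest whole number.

Σ wᵢ = 2155
Σ wᵢ² = 382197
n_eff = 2155² / 382197 = 4644025 / 382197 = 12.150867

12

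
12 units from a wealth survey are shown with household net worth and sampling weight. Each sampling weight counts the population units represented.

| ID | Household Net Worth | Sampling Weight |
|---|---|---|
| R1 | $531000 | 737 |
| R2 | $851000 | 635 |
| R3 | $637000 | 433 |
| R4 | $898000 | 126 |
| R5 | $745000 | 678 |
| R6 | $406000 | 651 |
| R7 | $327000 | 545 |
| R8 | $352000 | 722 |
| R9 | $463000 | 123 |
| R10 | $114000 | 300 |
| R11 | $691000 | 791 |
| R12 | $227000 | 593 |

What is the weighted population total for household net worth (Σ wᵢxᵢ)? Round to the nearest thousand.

3294817000

Weighted total = 531000×737 + 851000×635 + 637000×433 + 898000×126 + 745000×678 + 406000×651 + 327000×545 + 352000×722 + 463000×123 + 114000×300 + 691000×791 + 227000×593
  = 391347000 + 540385000 + 275821000 + 113148000 + 505110000 + 264306000 + 178215000 + 254144000 + 56949000 + 34200000 + 546581000 + 134611000 = 3294817000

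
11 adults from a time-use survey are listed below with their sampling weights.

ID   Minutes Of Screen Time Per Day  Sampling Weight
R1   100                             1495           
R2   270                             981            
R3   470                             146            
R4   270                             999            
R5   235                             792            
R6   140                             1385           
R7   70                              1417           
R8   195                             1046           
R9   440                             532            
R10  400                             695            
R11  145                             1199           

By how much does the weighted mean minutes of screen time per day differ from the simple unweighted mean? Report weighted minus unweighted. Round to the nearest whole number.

Unweighted sum = 100 + 270 + 470 + 270 + 235 + 140 + 70 + 195 + 440 + 400 + 145 = 2735
Unweighted mean = 2735 / 11 = 248.63636
Weighted sum = 100×1495 + 270×981 + 470×146 + 270×999 + 235×792 + 140×1385 + 70×1417 + 195×1046 + 440×532 + 400×695 + 145×1199
  = 149500 + 264870 + 68620 + 269730 + 186120 + 193900 + 99190 + 203970 + 234080 + 278000 + 173855 = 2121835
Sum of weights = 1495 + 981 + 146 + 999 + 792 + 1385 + 1417 + 1046 + 532 + 695 + 1199 = 10687
Weighted mean = 2121835 / 10687 = 198.54356
Difference (weighted minus unweighted) = -50.092806

-50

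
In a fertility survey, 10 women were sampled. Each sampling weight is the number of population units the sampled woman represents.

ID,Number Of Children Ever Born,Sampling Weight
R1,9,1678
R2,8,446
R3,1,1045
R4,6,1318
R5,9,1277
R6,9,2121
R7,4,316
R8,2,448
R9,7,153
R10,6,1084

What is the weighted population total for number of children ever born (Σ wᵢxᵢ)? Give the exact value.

Weighted total = 9×1678 + 8×446 + 1×1045 + 6×1318 + 9×1277 + 9×2121 + 4×316 + 2×448 + 7×153 + 6×1084
  = 15102 + 3568 + 1045 + 7908 + 11493 + 19089 + 1264 + 896 + 1071 + 6504 = 67940

67940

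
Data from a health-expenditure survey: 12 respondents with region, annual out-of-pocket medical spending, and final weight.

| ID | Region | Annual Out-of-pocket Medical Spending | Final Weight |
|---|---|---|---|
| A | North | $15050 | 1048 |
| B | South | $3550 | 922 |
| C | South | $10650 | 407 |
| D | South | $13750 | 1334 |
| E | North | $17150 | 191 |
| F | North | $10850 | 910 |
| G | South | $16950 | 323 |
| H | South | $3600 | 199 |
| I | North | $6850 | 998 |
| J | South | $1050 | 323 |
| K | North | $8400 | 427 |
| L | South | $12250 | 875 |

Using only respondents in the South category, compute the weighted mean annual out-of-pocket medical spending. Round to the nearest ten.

South rows: B, C, D, G, H, J, L
Weighted sum = 3550×922 + 10650×407 + 13750×1334 + 16950×323 + 3600×199 + 1050×323 + 12250×875
  = 43199300
Sum of weights = 4383
Weighted mean = 43199300 / 4383 = 9856.1031

9860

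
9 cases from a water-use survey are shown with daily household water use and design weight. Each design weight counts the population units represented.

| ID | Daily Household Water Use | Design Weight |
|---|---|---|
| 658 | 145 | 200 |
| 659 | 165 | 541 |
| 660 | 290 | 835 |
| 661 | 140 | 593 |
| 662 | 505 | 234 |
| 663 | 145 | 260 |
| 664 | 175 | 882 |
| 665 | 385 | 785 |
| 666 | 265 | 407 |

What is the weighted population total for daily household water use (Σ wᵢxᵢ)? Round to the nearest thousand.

1164000

Weighted total = 145×200 + 165×541 + 290×835 + 140×593 + 505×234 + 145×260 + 175×882 + 385×785 + 265×407
  = 29000 + 89265 + 242150 + 83020 + 118170 + 37700 + 154350 + 302225 + 107855 = 1163735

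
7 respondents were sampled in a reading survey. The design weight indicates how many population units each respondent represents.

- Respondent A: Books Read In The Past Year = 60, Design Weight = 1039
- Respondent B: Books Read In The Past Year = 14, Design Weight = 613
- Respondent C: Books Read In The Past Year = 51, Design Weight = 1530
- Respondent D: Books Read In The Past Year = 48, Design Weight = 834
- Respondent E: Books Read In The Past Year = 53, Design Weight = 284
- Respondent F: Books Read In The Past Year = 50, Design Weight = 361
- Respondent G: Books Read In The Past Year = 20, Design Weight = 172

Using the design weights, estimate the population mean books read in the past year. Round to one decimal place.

Weighted sum = 60×1039 + 14×613 + 51×1530 + 48×834 + 53×284 + 50×361 + 20×172
  = 62340 + 8582 + 78030 + 40032 + 15052 + 18050 + 3440 = 225526
Sum of weights = 1039 + 613 + 1530 + 834 + 284 + 361 + 172 = 4833
Weighted mean = 225526 / 4833 = 46.66377

46.7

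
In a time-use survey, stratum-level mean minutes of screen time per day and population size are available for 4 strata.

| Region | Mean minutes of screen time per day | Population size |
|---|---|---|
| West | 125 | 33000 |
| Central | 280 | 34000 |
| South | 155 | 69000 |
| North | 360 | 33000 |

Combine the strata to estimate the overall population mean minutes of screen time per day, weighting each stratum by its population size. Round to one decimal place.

Σ Nₕ·x̄ₕ = 125×33000 + 280×34000 + 155×69000 + 360×33000
  = 4125000 + 9520000 + 10695000 + 11880000 = 36220000
Σ Nₕ = 33000 + 34000 + 69000 + 33000 = 169000
Overall mean = 36220000 / 169000 = 214.31953

214.3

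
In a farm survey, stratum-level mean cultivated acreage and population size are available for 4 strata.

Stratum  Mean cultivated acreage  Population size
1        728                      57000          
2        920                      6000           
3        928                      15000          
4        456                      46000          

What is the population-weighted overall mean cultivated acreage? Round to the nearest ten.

Σ Nₕ·x̄ₕ = 728×57000 + 920×6000 + 928×15000 + 456×46000
  = 41496000 + 5520000 + 13920000 + 20976000 = 81912000
Σ Nₕ = 57000 + 6000 + 15000 + 46000 = 124000
Overall mean = 81912000 / 124000 = 660.58065

660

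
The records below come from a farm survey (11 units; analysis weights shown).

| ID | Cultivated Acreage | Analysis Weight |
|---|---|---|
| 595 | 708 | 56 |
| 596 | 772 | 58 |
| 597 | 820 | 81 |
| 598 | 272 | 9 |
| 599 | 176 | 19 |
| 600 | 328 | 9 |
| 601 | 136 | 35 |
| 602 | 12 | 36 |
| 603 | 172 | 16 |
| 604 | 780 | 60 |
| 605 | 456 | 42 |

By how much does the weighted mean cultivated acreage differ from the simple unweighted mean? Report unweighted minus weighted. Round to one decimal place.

-133.5

Unweighted sum = 4632
Unweighted mean = 4632 / 11 = 421.09091
Weighted sum = 708×56 + 772×58 + 820×81 + 272×9 + 176×19 + 328×9 + 136×35 + 12×36 + 172×16 + 780×60 + 456×42
  = 39648 + 44776 + 66420 + 2448 + 3344 + 2952 + 4760 + 432 + 2752 + 46800 + 19152 = 233484
Sum of weights = 56 + 58 + 81 + 9 + 19 + 9 + 35 + 36 + 16 + 60 + 42 = 421
Weighted mean = 233484 / 421 = 554.59382
Difference (unweighted minus weighted) = -133.50292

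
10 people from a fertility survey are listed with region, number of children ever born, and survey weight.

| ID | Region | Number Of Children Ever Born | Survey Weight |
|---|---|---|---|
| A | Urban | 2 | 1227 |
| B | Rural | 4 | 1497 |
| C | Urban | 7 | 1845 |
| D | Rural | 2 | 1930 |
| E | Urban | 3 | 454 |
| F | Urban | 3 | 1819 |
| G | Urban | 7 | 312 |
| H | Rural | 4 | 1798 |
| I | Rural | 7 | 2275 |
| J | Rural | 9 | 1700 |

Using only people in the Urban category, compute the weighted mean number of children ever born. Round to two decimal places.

4.31

Urban rows: A, C, E, F, G
Weighted sum = 2×1227 + 7×1845 + 3×454 + 3×1819 + 7×312
  = 2454 + 12915 + 1362 + 5457 + 2184 = 24372
Sum of weights = 1227 + 1845 + 454 + 1819 + 312 = 5657
Weighted mean = 24372 / 5657 = 4.3082906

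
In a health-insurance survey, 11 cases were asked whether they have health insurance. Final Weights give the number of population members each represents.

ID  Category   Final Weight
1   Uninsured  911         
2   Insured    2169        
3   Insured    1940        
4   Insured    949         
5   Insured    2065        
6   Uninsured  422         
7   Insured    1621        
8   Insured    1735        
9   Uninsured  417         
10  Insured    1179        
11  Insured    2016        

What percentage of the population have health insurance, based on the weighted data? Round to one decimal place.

88.7

Sum of weights for 'Insured' = 2169 + 1940 + 949 + 2065 + 1621 + 1735 + 1179 + 2016 = 13674
Total weight = 911 + 2169 + 1940 + 949 + 2065 + 422 + 1621 + 1735 + 417 + 1179 + 2016 = 15424
Weighted proportion = 13674 / 15424 = 0.88654046 → 88.654046%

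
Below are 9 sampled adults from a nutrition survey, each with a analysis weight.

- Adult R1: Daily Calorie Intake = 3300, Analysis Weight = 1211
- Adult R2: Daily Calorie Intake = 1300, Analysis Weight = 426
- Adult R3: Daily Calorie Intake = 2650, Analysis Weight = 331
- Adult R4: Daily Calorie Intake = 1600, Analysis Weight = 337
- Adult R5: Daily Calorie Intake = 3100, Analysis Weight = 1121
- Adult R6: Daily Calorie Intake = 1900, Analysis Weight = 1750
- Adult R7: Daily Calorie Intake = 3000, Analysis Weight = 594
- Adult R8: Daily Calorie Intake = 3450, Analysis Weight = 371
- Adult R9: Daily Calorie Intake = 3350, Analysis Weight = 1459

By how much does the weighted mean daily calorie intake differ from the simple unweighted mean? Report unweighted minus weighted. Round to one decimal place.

-98.0

Unweighted sum = 3300 + 1300 + 2650 + 1600 + 3100 + 1900 + 3000 + 3450 + 3350 = 23650
Unweighted mean = 23650 / 9 = 2627.7778
Weighted sum = 3300×1211 + 1300×426 + 2650×331 + 1600×337 + 3100×1121 + 1900×1750 + 3000×594 + 3450×371 + 3350×1459
  = 3996300 + 553800 + 877150 + 539200 + 3475100 + 3325000 + 1782000 + 1279950 + 4887650 = 20716150
Sum of weights = 1211 + 426 + 331 + 337 + 1121 + 1750 + 594 + 371 + 1459 = 7600
Weighted mean = 20716150 / 7600 = 2725.8092
Difference (unweighted minus weighted) = -98.031433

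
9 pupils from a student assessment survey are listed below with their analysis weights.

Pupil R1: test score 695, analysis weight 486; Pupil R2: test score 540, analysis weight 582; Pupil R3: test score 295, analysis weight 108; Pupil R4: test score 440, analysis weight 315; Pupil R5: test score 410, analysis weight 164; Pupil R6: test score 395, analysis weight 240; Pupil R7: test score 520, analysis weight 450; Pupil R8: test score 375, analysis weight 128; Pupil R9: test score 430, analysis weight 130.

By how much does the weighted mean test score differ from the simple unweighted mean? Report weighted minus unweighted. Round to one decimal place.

Unweighted sum = 695 + 540 + 295 + 440 + 410 + 395 + 520 + 375 + 430 = 4100
Unweighted mean = 4100 / 9 = 455.55556
Weighted sum = 695×486 + 540×582 + 295×108 + 440×315 + 410×164 + 395×240 + 520×450 + 375×128 + 430×130
  = 337770 + 314280 + 31860 + 138600 + 67240 + 94800 + 234000 + 48000 + 55900 = 1322450
Sum of weights = 486 + 582 + 108 + 315 + 164 + 240 + 450 + 128 + 130 = 2603
Weighted mean = 1322450 / 2603 = 508.04841
Difference (weighted minus unweighted) = 52.49285

52.5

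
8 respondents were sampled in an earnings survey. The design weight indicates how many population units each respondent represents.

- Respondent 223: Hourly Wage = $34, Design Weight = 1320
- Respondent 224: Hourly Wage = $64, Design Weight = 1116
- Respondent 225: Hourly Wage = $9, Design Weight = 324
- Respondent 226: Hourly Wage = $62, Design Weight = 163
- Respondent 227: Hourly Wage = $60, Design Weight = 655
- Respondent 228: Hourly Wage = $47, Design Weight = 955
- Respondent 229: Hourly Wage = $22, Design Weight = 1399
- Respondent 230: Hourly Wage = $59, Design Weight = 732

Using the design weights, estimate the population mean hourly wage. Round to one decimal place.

Weighted sum = 34×1320 + 64×1116 + 9×324 + 62×163 + 60×655 + 47×955 + 22×1399 + 59×732
  = 287477
Sum of weights = 1320 + 1116 + 324 + 163 + 655 + 955 + 1399 + 732 = 6664
Weighted mean = 287477 / 6664 = 43.138806

43.1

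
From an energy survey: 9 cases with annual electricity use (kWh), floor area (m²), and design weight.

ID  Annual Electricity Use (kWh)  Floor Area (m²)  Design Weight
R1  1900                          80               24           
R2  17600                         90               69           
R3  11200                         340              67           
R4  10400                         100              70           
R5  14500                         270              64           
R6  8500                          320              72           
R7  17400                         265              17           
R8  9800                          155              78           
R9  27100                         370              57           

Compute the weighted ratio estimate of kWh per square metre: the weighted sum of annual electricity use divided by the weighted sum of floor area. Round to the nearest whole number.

Σ wᵢ·y = 1900×24 + 17600×69 + 11200×67 + 10400×70 + 14500×64 + 8500×72 + 17400×17 + 9800×78 + 27100×57
  = 6883300
Σ wᵢ·x = 80×24 + 90×69 + 340×67 + 100×70 + 270×64 + 320×72 + 265×17 + 155×78 + 370×57
  = 1920 + 6210 + 22780 + 7000 + 17280 + 23040 + 4505 + 12090 + 21090 = 115915
Ratio = 6883300 / 115915 = 59.382306

59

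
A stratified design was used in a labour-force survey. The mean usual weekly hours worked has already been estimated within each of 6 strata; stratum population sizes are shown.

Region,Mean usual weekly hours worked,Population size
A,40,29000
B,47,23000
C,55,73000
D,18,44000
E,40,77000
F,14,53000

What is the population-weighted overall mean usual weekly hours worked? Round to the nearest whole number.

Σ Nₕ·x̄ₕ = 40×29000 + 47×23000 + 55×73000 + 18×44000 + 40×77000 + 14×53000
  = 1160000 + 1081000 + 4015000 + 792000 + 3080000 + 742000 = 10870000
Σ Nₕ = 29000 + 23000 + 73000 + 44000 + 77000 + 53000 = 299000
Overall mean = 10870000 / 299000 = 36.354515

36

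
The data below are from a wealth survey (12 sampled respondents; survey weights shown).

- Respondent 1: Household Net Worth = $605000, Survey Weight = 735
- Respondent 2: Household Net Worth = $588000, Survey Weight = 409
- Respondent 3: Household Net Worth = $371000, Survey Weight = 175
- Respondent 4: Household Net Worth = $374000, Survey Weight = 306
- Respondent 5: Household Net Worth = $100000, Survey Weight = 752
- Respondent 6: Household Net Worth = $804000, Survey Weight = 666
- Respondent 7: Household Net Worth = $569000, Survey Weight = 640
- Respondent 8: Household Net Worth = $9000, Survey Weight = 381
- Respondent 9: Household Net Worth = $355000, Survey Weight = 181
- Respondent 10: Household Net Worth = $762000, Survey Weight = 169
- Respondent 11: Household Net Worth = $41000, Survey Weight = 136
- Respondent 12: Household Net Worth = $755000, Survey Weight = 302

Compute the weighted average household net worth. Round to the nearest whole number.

Weighted sum = 605000×735 + 588000×409 + 371000×175 + 374000×306 + 100000×752 + 804000×666 + 569000×640 + 9000×381 + 355000×181 + 762000×169 + 41000×136 + 755000×302
  = 444675000 + 240492000 + 64925000 + 114444000 + 75200000 + 535464000 + 364160000 + 3429000 + 64255000 + 128778000 + 5576000 + 228010000 = 2269408000
Sum of weights = 735 + 409 + 175 + 306 + 752 + 666 + 640 + 381 + 181 + 169 + 136 + 302 = 4852
Weighted mean = 2269408000 / 4852 = 467726.3

467726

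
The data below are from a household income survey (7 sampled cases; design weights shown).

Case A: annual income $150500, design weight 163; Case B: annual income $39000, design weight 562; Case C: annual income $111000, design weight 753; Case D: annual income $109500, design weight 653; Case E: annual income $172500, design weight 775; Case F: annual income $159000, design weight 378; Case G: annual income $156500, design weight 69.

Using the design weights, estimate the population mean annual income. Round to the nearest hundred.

121100

Weighted sum = 406124000
Sum of weights = 163 + 562 + 753 + 653 + 775 + 378 + 69 = 3353
Weighted mean = 406124000 / 3353 = 121122.58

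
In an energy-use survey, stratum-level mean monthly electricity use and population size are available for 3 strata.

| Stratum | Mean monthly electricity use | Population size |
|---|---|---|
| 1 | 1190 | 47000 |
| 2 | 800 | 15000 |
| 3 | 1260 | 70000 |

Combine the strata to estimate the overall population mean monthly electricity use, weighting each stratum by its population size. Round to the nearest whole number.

Σ Nₕ·x̄ₕ = 1190×47000 + 800×15000 + 1260×70000
  = 55930000 + 12000000 + 88200000 = 156130000
Σ Nₕ = 47000 + 15000 + 70000 = 132000
Overall mean = 156130000 / 132000 = 1182.803

1183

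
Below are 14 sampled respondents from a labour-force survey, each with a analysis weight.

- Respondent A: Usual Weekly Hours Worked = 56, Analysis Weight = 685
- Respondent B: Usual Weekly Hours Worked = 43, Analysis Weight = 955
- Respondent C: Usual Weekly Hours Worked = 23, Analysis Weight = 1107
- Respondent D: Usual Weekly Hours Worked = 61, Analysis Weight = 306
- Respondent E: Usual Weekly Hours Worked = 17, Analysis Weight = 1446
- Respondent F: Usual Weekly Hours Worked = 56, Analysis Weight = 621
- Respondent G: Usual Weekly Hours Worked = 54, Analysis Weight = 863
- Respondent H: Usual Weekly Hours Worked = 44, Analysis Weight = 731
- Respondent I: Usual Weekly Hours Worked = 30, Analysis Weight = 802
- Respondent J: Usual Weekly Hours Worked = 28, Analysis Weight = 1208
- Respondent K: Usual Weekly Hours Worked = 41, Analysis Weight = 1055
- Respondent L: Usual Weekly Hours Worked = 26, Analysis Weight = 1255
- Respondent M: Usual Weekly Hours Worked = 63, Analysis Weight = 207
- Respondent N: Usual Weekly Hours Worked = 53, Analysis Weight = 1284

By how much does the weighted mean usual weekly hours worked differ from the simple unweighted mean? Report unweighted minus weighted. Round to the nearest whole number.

Unweighted sum = 595
Unweighted mean = 595 / 14 = 42.5
Weighted sum = 476538
Sum of weights = 12525
Weighted mean = 476538 / 12525 = 38.046946
Difference (unweighted minus weighted) = 4.4530539

4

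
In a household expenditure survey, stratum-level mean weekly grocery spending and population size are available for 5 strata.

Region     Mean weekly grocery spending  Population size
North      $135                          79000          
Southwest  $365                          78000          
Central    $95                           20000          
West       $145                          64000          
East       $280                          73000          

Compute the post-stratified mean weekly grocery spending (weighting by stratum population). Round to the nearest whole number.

Σ Nₕ·x̄ₕ = 135×79000 + 365×78000 + 95×20000 + 145×64000 + 280×73000
  = 10665000 + 28470000 + 1900000 + 9280000 + 20440000 = 70755000
Σ Nₕ = 79000 + 78000 + 20000 + 64000 + 73000 = 314000
Overall mean = 70755000 / 314000 = 225.33439

225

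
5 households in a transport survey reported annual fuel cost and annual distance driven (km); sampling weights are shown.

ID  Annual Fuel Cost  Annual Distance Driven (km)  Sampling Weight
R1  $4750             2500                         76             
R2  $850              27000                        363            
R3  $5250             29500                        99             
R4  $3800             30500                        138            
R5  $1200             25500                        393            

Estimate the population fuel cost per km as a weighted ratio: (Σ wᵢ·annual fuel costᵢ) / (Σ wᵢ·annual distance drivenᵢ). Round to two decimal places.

Σ wᵢ·y = 4750×76 + 850×363 + 5250×99 + 3800×138 + 1200×393
  = 361000 + 308550 + 519750 + 524400 + 471600 = 2185300
Σ wᵢ·x = 2500×76 + 27000×363 + 29500×99 + 30500×138 + 25500×393
  = 190000 + 9801000 + 2920500 + 4209000 + 10021500 = 27142000
Ratio = 2185300 / 27142000 = 0.080513595

0.08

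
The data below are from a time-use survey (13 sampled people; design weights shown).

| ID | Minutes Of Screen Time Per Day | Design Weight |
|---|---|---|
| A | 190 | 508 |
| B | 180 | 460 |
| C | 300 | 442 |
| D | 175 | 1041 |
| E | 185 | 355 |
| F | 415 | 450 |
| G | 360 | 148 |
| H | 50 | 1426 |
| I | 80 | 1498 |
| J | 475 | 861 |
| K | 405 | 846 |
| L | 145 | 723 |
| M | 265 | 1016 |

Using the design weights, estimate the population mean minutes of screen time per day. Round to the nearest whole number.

217

Weighted sum = 2116620
Sum of weights = 9774
Weighted mean = 2116620 / 9774 = 216.55617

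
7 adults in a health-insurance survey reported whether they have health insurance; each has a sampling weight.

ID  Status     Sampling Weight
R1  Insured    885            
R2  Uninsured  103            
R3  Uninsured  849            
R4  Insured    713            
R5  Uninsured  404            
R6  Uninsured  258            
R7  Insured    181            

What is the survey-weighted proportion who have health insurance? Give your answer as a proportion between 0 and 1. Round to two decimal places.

Sum of weights for 'Insured' = 885 + 713 + 181 = 1779
Total weight = 3393
Weighted proportion = 1779 / 3393 = 0.52431477

0.52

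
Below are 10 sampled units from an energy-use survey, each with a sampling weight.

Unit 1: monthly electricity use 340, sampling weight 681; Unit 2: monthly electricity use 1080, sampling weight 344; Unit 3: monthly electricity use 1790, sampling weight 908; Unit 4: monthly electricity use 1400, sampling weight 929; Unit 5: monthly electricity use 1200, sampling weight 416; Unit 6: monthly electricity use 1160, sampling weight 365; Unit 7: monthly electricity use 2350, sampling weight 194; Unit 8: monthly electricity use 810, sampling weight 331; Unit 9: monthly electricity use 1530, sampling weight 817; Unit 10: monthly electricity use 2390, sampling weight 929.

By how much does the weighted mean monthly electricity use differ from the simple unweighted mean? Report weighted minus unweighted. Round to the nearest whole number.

Unweighted sum = 14050
Unweighted mean = 14050 / 10 = 1405
Weighted sum = 340×681 + 1080×344 + 1790×908 + 1400×929 + 1200×416 + 1160×365 + 2350×194 + 810×331 + 1530×817 + 2390×929
  = 231540 + 371520 + 1625320 + 1300600 + 499200 + 423400 + 455900 + 268110 + 1250010 + 2220310 = 8645910
Sum of weights = 681 + 344 + 908 + 929 + 416 + 365 + 194 + 331 + 817 + 929 = 5914
Weighted mean = 8645910 / 5914 = 1461.9395
Difference (weighted minus unweighted) = 56.939466

57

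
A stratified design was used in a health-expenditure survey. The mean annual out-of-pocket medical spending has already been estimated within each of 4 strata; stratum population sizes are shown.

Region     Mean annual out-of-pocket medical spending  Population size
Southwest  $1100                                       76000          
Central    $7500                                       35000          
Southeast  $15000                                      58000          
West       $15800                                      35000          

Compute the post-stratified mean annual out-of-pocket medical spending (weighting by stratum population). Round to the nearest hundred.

8700

Σ Nₕ·x̄ₕ = 1100×76000 + 7500×35000 + 15000×58000 + 15800×35000
  = 1769100000
Σ Nₕ = 204000
Overall mean = 1769100000 / 204000 = 8672.0588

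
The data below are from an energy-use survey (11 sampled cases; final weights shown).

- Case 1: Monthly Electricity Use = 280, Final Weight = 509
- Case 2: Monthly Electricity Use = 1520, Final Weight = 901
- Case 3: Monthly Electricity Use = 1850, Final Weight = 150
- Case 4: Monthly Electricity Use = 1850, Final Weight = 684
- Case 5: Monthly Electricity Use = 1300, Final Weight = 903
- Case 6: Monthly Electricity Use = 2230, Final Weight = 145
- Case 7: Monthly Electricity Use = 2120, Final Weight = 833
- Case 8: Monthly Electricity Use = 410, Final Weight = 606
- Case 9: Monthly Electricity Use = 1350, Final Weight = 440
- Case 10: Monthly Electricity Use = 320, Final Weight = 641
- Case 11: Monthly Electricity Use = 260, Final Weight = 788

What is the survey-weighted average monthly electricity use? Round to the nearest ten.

1150

Weighted sum = 280×509 + 1520×901 + 1850×150 + 1850×684 + 1300×903 + 2230×145 + 2120×833 + 410×606 + 1350×440 + 320×641 + 260×788
  = 7570610
Sum of weights = 6600
Weighted mean = 7570610 / 6600 = 1147.0621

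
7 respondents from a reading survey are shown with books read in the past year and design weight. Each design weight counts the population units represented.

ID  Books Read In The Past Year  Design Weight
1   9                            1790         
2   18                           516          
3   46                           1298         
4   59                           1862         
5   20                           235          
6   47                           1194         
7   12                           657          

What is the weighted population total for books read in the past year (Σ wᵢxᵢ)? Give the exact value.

Weighted total = 9×1790 + 18×516 + 46×1298 + 59×1862 + 20×235 + 47×1194 + 12×657
  = 263666

263666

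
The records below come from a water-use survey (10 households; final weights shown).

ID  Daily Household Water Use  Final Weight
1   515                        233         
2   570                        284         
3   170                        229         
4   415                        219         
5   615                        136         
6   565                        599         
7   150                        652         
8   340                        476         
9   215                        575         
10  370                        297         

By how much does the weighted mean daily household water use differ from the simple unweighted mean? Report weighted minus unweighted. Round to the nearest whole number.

Unweighted sum = 515 + 570 + 170 + 415 + 615 + 565 + 150 + 340 + 215 + 370 = 3925
Unweighted mean = 3925 / 10 = 392.5
Weighted sum = 515×233 + 570×284 + 170×229 + 415×219 + 615×136 + 565×599 + 150×652 + 340×476 + 215×575 + 370×297
  = 1326920
Sum of weights = 233 + 284 + 229 + 219 + 136 + 599 + 652 + 476 + 575 + 297 = 3700
Weighted mean = 1326920 / 3700 = 358.62703
Difference (weighted minus unweighted) = -33.872973

-34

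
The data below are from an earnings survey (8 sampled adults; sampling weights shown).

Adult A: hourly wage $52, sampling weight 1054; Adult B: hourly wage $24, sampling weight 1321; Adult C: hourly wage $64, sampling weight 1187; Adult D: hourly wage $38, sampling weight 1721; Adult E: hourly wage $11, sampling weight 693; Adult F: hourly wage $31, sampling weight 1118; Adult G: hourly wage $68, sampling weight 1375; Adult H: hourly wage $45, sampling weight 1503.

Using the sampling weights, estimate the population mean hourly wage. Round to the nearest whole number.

Weighted sum = 52×1054 + 24×1321 + 64×1187 + 38×1721 + 11×693 + 31×1118 + 68×1375 + 45×1503
  = 54808 + 31704 + 75968 + 65398 + 7623 + 34658 + 93500 + 67635 = 431294
Sum of weights = 1054 + 1321 + 1187 + 1721 + 693 + 1118 + 1375 + 1503 = 9972
Weighted mean = 431294 / 9972 = 43.250501

43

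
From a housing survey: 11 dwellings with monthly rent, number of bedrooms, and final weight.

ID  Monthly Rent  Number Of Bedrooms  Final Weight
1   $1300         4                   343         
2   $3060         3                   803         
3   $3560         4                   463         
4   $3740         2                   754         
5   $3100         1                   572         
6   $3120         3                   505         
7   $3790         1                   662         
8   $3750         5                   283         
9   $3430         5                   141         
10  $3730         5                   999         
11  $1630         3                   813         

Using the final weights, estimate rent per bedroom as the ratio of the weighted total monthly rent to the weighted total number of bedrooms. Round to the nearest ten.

Σ wᵢ·y = 1300×343 + 3060×803 + 3560×463 + 3740×754 + 3100×572 + 3120×505 + 3790×662 + 3750×283 + 3430×141 + 3730×999 + 1630×813
  = 445900 + 2457180 + 1648280 + 2819960 + 1773200 + 1575600 + 2508980 + 1061250 + 483630 + 3726270 + 1325190 = 19825440
Σ wᵢ·x = 4×343 + 3×803 + 4×463 + 2×754 + 1×572 + 3×505 + 1×662 + 5×283 + 5×141 + 5×999 + 3×813
  = 1372 + 2409 + 1852 + 1508 + 572 + 1515 + 662 + 1415 + 705 + 4995 + 2439 = 19444
Ratio = 19825440 / 19444 = 1019.6174

1020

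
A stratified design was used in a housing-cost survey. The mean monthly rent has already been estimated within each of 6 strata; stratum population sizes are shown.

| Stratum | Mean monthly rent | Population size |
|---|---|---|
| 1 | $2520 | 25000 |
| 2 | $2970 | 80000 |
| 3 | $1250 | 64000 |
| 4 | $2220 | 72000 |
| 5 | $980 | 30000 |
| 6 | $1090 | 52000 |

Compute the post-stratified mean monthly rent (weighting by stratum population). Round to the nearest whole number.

Σ Nₕ·x̄ₕ = 626520000
Σ Nₕ = 323000
Overall mean = 626520000 / 323000 = 1939.6904

1940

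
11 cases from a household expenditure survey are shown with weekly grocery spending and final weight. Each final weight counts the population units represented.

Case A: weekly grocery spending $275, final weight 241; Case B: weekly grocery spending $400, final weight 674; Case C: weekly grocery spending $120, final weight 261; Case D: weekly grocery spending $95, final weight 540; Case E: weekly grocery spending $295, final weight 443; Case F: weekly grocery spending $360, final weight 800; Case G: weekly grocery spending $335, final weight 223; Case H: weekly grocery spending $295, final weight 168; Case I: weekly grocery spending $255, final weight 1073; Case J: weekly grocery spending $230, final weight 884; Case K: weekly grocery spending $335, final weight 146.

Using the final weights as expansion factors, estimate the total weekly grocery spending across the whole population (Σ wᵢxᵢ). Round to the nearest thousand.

Weighted total = 1487290

1487000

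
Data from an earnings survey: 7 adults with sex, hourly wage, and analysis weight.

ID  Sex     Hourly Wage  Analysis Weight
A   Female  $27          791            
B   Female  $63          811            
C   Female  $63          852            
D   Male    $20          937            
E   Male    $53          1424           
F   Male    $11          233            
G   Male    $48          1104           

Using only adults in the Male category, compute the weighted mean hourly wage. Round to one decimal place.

40.5

Male rows: D, E, F, G
Weighted sum = 20×937 + 53×1424 + 11×233 + 48×1104
  = 149767
Sum of weights = 937 + 1424 + 233 + 1104 = 3698
Weighted mean = 149767 / 3698 = 40.499459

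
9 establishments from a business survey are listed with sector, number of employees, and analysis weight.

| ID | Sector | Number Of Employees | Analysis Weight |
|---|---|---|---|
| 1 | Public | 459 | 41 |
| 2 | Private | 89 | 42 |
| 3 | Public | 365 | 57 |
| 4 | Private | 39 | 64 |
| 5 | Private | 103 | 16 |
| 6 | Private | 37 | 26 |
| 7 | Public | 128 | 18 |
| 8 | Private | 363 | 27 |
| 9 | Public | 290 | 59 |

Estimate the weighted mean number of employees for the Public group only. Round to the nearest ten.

Public rows: 1, 3, 7, 9
Weighted sum = 459×41 + 365×57 + 128×18 + 290×59
  = 18819 + 20805 + 2304 + 17110 = 59038
Sum of weights = 41 + 57 + 18 + 59 = 175
Weighted mean = 59038 / 175 = 337.36

340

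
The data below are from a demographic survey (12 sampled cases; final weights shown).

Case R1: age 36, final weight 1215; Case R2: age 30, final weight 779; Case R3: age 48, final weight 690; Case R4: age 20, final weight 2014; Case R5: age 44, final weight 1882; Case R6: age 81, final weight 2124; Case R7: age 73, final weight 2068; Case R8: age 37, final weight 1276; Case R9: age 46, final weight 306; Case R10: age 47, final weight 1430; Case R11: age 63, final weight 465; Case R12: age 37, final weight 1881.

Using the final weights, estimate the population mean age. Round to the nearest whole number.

48

Weighted sum = 36×1215 + 30×779 + 48×690 + 20×2014 + 44×1882 + 81×2124 + 73×2068 + 37×1276 + 46×306 + 47×1430 + 63×465 + 37×1881
  = 773716
Sum of weights = 1215 + 779 + 690 + 2014 + 1882 + 2124 + 2068 + 1276 + 306 + 1430 + 465 + 1881 = 16130
Weighted mean = 773716 / 16130 = 47.967514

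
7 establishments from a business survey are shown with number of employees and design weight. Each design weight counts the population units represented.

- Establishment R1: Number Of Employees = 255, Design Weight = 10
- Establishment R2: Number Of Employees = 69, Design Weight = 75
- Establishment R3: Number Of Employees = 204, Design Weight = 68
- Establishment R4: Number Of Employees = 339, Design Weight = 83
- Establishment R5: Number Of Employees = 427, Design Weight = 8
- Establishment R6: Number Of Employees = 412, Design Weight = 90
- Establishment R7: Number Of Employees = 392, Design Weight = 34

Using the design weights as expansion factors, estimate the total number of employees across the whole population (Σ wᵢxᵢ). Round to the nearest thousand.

104000

Weighted total = 255×10 + 69×75 + 204×68 + 339×83 + 427×8 + 412×90 + 392×34
  = 2550 + 5175 + 13872 + 28137 + 3416 + 37080 + 13328 = 103558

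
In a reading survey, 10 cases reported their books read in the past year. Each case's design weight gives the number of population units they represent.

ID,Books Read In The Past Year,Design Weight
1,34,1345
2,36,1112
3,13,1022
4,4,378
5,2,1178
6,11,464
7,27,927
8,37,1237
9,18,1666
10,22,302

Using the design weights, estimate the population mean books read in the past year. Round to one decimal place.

Weighted sum = 34×1345 + 36×1112 + 13×1022 + 4×378 + 2×1178 + 11×464 + 27×927 + 37×1237 + 18×1666 + 22×302
  = 215450
Sum of weights = 1345 + 1112 + 1022 + 378 + 1178 + 464 + 927 + 1237 + 1666 + 302 = 9631
Weighted mean = 215450 / 9631 = 22.37047

22.4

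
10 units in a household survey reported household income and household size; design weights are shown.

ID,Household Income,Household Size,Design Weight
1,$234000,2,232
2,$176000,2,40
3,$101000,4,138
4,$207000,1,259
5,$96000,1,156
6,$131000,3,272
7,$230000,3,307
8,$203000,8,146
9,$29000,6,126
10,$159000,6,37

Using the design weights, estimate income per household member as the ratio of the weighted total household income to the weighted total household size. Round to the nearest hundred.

Σ wᵢ·y = 289272000
Σ wᵢ·x = 2×232 + 2×40 + 4×138 + 1×259 + 1×156 + 3×272 + 3×307 + 8×146 + 6×126 + 6×37
  = 5394
Ratio = 289272000 / 5394 = 53628.476

53600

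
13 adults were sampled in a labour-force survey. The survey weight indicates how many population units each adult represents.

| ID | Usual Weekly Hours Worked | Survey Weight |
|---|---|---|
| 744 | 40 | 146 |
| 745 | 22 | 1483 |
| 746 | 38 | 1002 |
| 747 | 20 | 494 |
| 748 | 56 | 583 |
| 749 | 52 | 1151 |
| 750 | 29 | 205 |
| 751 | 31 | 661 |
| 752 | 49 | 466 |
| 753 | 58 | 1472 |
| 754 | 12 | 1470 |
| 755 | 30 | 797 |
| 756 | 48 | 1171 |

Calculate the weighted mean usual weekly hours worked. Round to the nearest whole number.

37

Weighted sum = 411326
Sum of weights = 11101
Weighted mean = 411326 / 11101 = 37.053058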